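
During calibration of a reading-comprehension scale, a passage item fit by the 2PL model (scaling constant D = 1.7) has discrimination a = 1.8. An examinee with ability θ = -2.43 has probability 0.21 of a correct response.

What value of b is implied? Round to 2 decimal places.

P(θ) = 1 / (1 + exp(−D·a(θ − b)))
logit(0.21) = ln(0.21/0.79) = -1.3249
b = θ − logit/(1.7·a) = -2.43 − (-1.3249)/3.0600 = -1.9970

-2.00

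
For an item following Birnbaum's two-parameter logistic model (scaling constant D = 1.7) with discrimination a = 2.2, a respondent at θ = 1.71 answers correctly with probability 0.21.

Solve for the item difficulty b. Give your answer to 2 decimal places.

P(θ) = 1 / (1 + exp(−D·a(θ − b)))
logit(0.21) = ln(0.21/0.79) = -1.3249
b = θ − logit/(1.7·a) = 1.71 − (-1.3249)/3.7400 = 2.0643

2.06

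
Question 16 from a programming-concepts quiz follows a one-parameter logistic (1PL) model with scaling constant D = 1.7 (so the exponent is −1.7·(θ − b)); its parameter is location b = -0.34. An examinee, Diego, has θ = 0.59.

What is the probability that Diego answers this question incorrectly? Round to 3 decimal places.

0.171

P(θ) = 1 / (1 + exp(−D·(θ − b)))
Exponent: 1.7 × (0.59 − (-0.34)) = 1.5810
1/(1 + e^{-1.5810}) = 0.8293
P = 0.8293
P(incorrect) = 1 − 0.8293 = 0.1707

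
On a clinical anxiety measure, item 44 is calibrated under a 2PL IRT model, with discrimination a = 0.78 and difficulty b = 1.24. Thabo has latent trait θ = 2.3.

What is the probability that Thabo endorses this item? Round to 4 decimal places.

0.6957

P(θ) = 1 / (1 + exp(−a(θ − b)))
Exponent: 0.78 × (2.3 − 1.24) = 0.8268
1/(1 + e^{-0.8268}) = 0.6957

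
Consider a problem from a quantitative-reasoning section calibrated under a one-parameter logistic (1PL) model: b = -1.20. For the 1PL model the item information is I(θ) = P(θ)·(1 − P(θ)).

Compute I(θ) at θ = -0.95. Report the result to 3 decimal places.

0.246

P = 1/(1+e^{-0.2500}) = 0.5622
P(1−P) = 0.5622 × 0.4378 = 0.2461
I = P(1−P) = 0.24613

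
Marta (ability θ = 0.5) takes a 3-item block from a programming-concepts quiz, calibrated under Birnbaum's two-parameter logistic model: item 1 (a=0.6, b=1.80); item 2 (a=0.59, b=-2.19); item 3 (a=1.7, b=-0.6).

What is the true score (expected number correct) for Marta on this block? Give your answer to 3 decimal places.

P(θ) = 1 / (1 + exp(−a(θ − b)))
P_1 = 1/(1+e^{0.7800}) = 0.3143
P_2 = 1/(1+e^{-1.5871}) = 0.8302
P_3 = 1/(1+e^{-1.8700}) = 0.8665
E[score] = 0.3143 + 0.8302 + 0.8665 = 2.0110

2.011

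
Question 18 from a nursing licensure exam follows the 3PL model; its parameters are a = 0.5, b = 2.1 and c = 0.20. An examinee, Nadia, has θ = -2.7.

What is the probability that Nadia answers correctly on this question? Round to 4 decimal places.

P(θ) = c + (1 − c) · 1 / (1 + exp(−a(θ − b)))
Exponent: 0.5 × (-2.7 − 2.1) = -2.4000
1/(1 + e^{2.4000}) = 0.0832
P = 0.20 + 0.80 × 0.0832 = 0.2665

0.2665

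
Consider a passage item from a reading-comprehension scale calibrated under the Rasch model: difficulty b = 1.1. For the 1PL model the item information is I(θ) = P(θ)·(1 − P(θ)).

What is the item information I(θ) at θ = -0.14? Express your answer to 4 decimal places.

P = 1/(1+e^{1.2400}) = 0.2244
P(1−P) = 0.2244 × 0.7756 = 0.1741
I = P(1−P) = 0.17406

0.1741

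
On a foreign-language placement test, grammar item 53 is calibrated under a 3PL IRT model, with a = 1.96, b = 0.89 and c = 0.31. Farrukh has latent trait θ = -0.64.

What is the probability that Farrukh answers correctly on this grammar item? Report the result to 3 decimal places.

P(θ) = c + (1 − c) · 1 / (1 + exp(−a(θ − b)))
Exponent: 1.96 × (-0.64 − 0.89) = -2.9988
1/(1 + e^{2.9988}) = 0.0475
P = 0.31 + 0.69 × 0.0475 = 0.3428

0.343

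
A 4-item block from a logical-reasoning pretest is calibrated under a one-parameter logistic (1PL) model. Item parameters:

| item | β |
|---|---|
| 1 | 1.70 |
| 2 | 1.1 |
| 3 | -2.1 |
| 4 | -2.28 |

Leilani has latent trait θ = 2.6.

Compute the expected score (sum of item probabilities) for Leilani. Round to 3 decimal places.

3.512

P(θ) = 1 / (1 + exp(−(θ − β)))
P_1 = 1/(1+e^{-0.9000}) = 0.7109
P_2 = 1/(1+e^{-1.5000}) = 0.8176
P_3 = 1/(1+e^{-4.7000}) = 0.9910
P_4 = 1/(1+e^{-4.8800}) = 0.9925
E[score] = 0.7109 + 0.8176 + 0.9910 + 0.9925 = 3.5120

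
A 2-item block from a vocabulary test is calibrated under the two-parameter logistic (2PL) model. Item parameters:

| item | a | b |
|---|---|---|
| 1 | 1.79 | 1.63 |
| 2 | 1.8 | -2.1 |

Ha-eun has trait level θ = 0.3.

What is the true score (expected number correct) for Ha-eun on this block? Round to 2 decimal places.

P(θ) = 1 / (1 + exp(−a(θ − b)))
P_1 = 1/(1+e^{2.3807}) = 0.0847
P_2 = 1/(1+e^{-4.3200}) = 0.9869
E[score] = 0.0847 + 0.9869 = 1.0715

1.07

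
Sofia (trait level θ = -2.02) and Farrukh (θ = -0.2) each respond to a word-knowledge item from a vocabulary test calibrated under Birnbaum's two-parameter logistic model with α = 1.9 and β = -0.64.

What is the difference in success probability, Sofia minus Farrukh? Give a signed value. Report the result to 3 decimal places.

P(θ) = 1 / (1 + exp(−α(θ − β)))
P(Sofia) = 0.0677  [exponent -2.6220]
P(Farrukh) = 0.6976  [exponent 0.8360]
Difference = 0.0677 − 0.6976 = -0.6299

-0.630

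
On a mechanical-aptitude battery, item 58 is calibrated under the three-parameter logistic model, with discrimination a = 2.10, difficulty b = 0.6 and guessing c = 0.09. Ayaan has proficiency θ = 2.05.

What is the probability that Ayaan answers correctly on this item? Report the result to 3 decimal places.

0.959

P(θ) = c + (1 − c) · 1 / (1 + exp(−a(θ − b)))
Exponent: 2.10 × (2.05 − 0.6) = 3.0450
1/(1 + e^{-3.0450}) = 0.9546
P = 0.09 + 0.91 × 0.9546 = 0.9587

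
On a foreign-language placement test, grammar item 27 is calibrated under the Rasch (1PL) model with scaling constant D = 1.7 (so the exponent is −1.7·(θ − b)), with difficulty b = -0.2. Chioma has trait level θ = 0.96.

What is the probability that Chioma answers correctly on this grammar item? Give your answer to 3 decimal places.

P(θ) = 1 / (1 + exp(−D·(θ − b)))
Exponent: 1.7 × (0.96 − (-0.2)) = 1.9720
1/(1 + e^{-1.9720}) = 0.8778
P = 0.8778

0.878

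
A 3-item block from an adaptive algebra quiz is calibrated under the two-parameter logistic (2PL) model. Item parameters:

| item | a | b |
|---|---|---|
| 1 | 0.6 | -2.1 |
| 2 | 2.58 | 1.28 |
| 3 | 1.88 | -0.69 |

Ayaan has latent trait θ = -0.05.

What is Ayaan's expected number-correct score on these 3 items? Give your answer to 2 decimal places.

1.57

P(θ) = 1 / (1 + exp(−a(θ − b)))
P_1 = 1/(1+e^{-1.2300}) = 0.7738
P_2 = 1/(1+e^{3.4314}) = 0.0313
P_3 = 1/(1+e^{-1.2032}) = 0.7691
E[score] = 0.7738 + 0.0313 + 0.7691 = 1.5742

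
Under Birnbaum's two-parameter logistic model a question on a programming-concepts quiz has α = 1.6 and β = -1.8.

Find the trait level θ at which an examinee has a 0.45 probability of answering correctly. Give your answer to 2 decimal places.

P(θ) = 1 / (1 + exp(−α(θ − β)))
logit = ln(0.4500/0.5500) = -0.2007
θ = β + logit/(α) = -1.8 + (-0.2007)/1.6000 = -1.9254

-1.93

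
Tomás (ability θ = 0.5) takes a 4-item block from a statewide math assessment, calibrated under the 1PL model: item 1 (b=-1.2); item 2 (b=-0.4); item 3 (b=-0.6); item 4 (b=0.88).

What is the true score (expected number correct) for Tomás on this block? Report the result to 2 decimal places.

P(θ) = 1 / (1 + exp(−(θ − b)))
P_1 = 1/(1+e^{-1.7000}) = 0.8455
P_2 = 1/(1+e^{-0.9000}) = 0.7109
P_3 = 1/(1+e^{-1.1000}) = 0.7503
P_4 = 1/(1+e^{0.3800}) = 0.4061
E[score] = 0.8455 + 0.7109 + 0.7503 + 0.4061 = 2.7129

2.71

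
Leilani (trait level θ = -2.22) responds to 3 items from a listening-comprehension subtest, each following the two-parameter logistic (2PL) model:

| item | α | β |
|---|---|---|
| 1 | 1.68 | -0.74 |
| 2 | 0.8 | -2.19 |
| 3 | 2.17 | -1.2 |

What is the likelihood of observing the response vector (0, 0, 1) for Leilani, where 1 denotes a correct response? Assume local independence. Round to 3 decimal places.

0.046

P(θ) = 1 / (1 + exp(−α(θ − β)))
P_1 = 1/(1+e^{2.4864}) = 0.0768
P_2 = 1/(1+e^{0.0240}) = 0.4940
P_3 = 1/(1+e^{2.2134}) = 0.0986
L = (1−P_1) × (1−P_2) × P_3 = 0.9232 × 0.5060 × 0.0986 = 0.04604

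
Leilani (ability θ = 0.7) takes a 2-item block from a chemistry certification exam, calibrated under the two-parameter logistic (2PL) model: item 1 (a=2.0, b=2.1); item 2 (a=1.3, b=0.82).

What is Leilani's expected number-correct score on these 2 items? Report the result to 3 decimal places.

P(θ) = 1 / (1 + exp(−a(θ − b)))
P_1 = 1/(1+e^{2.8000}) = 0.0573
P_2 = 1/(1+e^{0.1560}) = 0.4611
E[score] = 0.0573 + 0.4611 = 0.5184

0.518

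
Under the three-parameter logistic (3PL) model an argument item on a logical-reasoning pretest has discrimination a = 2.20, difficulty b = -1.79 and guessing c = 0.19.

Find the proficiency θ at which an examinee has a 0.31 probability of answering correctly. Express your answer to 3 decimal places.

-2.585

P(θ) = c + (1 − c) · 1 / (1 + exp(−a(θ − b)))
Remove guessing floor: (0.31 − 0.19)/(1 − 0.19) = 0.1481
logit = ln(0.1481/0.8519) = -1.7492
θ = b + logit/(a) = -1.79 + (-1.7492)/2.2000 = -2.5851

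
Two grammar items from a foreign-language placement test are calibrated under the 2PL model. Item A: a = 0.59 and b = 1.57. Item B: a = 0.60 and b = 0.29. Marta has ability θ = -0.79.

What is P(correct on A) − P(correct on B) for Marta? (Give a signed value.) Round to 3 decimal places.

-0.144

P(θ) = 1 / (1 + exp(−a(θ − b)))
P_A = 0.1990
P_B = 0.3434
P_A − P_B = -0.1444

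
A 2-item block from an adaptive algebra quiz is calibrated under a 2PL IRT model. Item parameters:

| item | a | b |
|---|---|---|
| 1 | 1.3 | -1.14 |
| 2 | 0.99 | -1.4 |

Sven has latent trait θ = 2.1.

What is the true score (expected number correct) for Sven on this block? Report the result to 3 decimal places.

1.955

P(θ) = 1 / (1 + exp(−a(θ − b)))
P_1 = 1/(1+e^{-4.2120}) = 0.9854
P_2 = 1/(1+e^{-3.4650}) = 0.9697
E[score] = 0.9854 + 0.9697 = 1.9551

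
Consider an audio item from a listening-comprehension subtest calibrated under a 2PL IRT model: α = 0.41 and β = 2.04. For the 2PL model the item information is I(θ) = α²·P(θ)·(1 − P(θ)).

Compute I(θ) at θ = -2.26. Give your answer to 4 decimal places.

P = 1/(1+e^{1.7630}) = 0.1464
P(1−P) = 0.1464 × 0.8536 = 0.1250
I = α² × P(1−P) = 0.41² × 0.1250 = 0.02101

0.0210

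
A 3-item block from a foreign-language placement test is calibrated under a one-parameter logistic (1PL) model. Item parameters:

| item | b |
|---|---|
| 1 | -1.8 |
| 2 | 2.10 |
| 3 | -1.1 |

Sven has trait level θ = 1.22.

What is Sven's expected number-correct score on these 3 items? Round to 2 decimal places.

2.16

P(θ) = 1 / (1 + exp(−(θ − b)))
P_1 = 1/(1+e^{-3.0200}) = 0.9535
P_2 = 1/(1+e^{0.8800}) = 0.2932
P_3 = 1/(1+e^{-2.3200}) = 0.9105
E[score] = 0.9535 + 0.2932 + 0.9105 = 2.1572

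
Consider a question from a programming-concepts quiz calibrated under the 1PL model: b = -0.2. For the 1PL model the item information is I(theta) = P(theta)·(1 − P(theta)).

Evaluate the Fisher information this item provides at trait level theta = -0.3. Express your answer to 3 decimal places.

P = 1/(1+e^{0.1000}) = 0.4750
P(1−P) = 0.4750 × 0.5250 = 0.2494
I = P(1−P) = 0.24938

0.249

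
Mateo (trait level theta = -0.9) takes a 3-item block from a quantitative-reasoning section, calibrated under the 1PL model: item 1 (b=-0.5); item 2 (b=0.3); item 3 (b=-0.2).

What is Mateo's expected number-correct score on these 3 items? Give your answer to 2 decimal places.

P(theta) = 1 / (1 + exp(−(theta − b)))
P_1 = 1/(1+e^{0.4000}) = 0.4013
P_2 = 1/(1+e^{1.2000}) = 0.2315
P_3 = 1/(1+e^{0.7000}) = 0.3318
E[score] = 0.4013 + 0.2315 + 0.3318 = 0.9646

0.96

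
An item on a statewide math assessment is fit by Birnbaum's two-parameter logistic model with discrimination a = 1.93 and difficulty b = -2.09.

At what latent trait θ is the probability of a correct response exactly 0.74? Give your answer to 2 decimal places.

-1.55

P(θ) = 1 / (1 + exp(−a(θ − b)))
logit = ln(0.7400/0.2600) = 1.0460
θ = b + logit/(a) = -2.09 + 1.0460/1.9300 = -1.5480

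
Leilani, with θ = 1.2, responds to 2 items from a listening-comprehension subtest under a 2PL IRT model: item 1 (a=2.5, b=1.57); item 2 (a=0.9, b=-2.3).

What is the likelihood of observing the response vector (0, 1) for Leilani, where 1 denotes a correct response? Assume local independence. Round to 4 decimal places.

0.6866

P(θ) = 1 / (1 + exp(−a(θ − b)))
P_1 = 1/(1+e^{0.9250}) = 0.2839
P_2 = 1/(1+e^{-3.1500}) = 0.9589
L = (1−P_1) × P_2 = 0.7161 × 0.9589 = 0.68664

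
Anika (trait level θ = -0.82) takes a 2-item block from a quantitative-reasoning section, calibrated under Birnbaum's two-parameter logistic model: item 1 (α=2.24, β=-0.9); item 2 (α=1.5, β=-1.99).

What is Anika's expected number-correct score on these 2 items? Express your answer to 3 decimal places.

1.397

P(θ) = 1 / (1 + exp(−α(θ − β)))
P_1 = 1/(1+e^{-0.1792}) = 0.5447
P_2 = 1/(1+e^{-1.7550}) = 0.8526
E[score] = 0.5447 + 0.8526 = 1.3973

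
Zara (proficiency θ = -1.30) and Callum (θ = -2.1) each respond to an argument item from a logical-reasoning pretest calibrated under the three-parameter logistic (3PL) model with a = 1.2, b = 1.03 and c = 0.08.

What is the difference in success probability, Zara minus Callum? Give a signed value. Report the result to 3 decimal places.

P(θ) = c + (1 − c) · 1 / (1 + exp(−a(θ − b)))
P(Zara) = 0.1329  [exponent -2.7960]
P(Callum) = 0.1010  [exponent -3.7560]
Difference = 0.1329 − 0.1010 = 0.0319

0.032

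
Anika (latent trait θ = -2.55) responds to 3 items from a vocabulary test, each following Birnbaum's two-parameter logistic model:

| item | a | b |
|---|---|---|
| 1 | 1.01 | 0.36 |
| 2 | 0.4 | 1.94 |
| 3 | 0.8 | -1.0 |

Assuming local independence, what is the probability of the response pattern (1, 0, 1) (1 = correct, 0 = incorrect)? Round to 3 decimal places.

P(θ) = 1 / (1 + exp(−a(θ − b)))
P_1 = 1/(1+e^{2.9391}) = 0.0503
P_2 = 1/(1+e^{1.7960}) = 0.1423
P_3 = 1/(1+e^{1.2400}) = 0.2244
L = P_1 × (1−P_2) × P_3 = 0.0503 × 0.8577 × 0.2244 = 0.00967

0.010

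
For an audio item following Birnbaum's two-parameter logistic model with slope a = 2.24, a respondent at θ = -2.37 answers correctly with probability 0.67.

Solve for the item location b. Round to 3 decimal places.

P(θ) = 1 / (1 + exp(−a(θ − b)))
logit(0.67) = ln(0.67/0.33) = 0.7082
b = θ − logit/(a) = -2.37 − 0.7082/2.2400 = -2.6862

-2.686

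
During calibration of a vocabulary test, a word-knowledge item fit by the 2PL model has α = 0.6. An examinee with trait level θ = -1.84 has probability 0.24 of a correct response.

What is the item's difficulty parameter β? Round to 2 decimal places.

0.08

P(θ) = 1 / (1 + exp(−α(θ − β)))
logit(0.24) = ln(0.24/0.76) = -1.1527
β = θ − logit/(α) = -1.84 − (-1.1527)/0.6000 = 0.0811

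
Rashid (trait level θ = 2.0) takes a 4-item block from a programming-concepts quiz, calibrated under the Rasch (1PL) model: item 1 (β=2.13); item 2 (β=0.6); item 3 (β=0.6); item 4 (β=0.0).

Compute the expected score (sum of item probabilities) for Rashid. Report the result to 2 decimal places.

2.95

P(θ) = 1 / (1 + exp(−(θ − β)))
P_1 = 1/(1+e^{0.1300}) = 0.4675
P_2 = 1/(1+e^{-1.4000}) = 0.8022
P_3 = 1/(1+e^{-1.4000}) = 0.8022
P_4 = 1/(1+e^{-2.0000}) = 0.8808
E[score] = 0.4675 + 0.8022 + 0.8022 + 0.8808 = 2.9527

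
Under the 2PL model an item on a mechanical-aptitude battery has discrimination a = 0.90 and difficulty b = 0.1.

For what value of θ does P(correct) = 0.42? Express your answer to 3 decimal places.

-0.259

P(θ) = 1 / (1 + exp(−a(θ − b)))
logit = ln(0.4200/0.5800) = -0.3228
θ = b + logit/(a) = 0.1 + (-0.3228)/0.9000 = -0.2586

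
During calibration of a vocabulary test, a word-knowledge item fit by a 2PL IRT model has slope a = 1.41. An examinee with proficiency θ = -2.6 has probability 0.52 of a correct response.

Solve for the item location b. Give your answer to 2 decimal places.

-2.66

P(θ) = 1 / (1 + exp(−a(θ − b)))
logit(0.52) = ln(0.52/0.48) = 0.0800
b = θ − logit/(a) = -2.6 − 0.0800/1.4100 = -2.6568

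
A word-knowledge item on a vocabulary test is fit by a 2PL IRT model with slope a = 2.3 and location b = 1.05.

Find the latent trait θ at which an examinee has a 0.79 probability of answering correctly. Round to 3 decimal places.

P(θ) = 1 / (1 + exp(−a(θ − b)))
logit = ln(0.7900/0.2100) = 1.3249
θ = b + logit/(a) = 1.05 + 1.3249/2.3000 = 1.6261

1.626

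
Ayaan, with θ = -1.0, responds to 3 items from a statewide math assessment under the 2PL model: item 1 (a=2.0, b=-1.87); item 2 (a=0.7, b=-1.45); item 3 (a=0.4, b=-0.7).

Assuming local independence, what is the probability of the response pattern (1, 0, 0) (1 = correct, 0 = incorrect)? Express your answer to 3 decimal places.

0.190

P(θ) = 1 / (1 + exp(−a(θ − b)))
P_1 = 1/(1+e^{-1.7400}) = 0.8507
P_2 = 1/(1+e^{-0.3150}) = 0.5781
P_3 = 1/(1+e^{0.1200}) = 0.4700
L = P_1 × (1−P_2) × (1−P_3) = 0.8507 × 0.4219 × 0.5300 = 0.19020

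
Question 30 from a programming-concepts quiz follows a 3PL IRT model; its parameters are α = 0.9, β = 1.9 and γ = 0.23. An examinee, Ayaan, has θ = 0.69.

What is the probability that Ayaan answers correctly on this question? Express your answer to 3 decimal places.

0.424

P(θ) = γ + (1 − γ) · 1 / (1 + exp(−α(θ − β)))
Exponent: 0.9 × (0.69 − 1.9) = -1.0890
1/(1 + e^{1.0890}) = 0.2518
P = 0.23 + 0.77 × 0.2518 = 0.4239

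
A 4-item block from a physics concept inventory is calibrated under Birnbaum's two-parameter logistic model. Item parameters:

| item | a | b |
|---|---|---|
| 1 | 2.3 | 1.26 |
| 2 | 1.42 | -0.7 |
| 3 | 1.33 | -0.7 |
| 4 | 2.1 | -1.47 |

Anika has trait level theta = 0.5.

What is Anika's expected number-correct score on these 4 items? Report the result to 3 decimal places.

P(theta) = 1 / (1 + exp(−a(theta − b)))
P_1 = 1/(1+e^{1.7480}) = 0.1483
P_2 = 1/(1+e^{-1.7040}) = 0.8461
P_3 = 1/(1+e^{-1.5960}) = 0.8315
P_4 = 1/(1+e^{-4.1370}) = 0.9843
E[score] = 0.1483 + 0.8461 + 0.8315 + 0.9843 = 2.8101

2.810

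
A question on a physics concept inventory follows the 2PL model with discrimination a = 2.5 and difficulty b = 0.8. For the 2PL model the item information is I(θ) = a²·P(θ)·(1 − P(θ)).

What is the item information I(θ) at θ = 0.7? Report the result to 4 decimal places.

1.5383

P = 1/(1+e^{0.2500}) = 0.4378
P(1−P) = 0.4378 × 0.5622 = 0.2461
I = a² × P(1−P) = 2.5² × 0.2461 = 1.53834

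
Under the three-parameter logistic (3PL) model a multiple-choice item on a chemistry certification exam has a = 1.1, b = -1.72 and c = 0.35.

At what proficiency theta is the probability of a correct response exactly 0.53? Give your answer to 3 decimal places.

P(theta) = c + (1 − c) · 1 / (1 + exp(−a(theta − b)))
Remove guessing floor: (0.53 − 0.35)/(1 − 0.35) = 0.2769
logit = ln(0.2769/0.7231) = -0.9598
theta = b + logit/(a) = -1.72 + (-0.9598)/1.1000 = -2.5925

-2.593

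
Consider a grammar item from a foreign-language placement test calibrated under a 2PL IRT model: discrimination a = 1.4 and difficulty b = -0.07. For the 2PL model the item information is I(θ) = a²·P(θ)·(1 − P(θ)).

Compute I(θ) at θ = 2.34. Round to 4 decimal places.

0.0628

P = 1/(1+e^{-3.3740}) = 0.9669
P(1−P) = 0.9669 × 0.0331 = 0.0320
I = a² × P(1−P) = 1.4² × 0.0320 = 0.06276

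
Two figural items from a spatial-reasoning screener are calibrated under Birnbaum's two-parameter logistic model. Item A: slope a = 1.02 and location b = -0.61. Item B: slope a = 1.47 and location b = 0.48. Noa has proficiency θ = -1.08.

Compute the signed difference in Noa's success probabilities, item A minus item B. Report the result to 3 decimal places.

0.291

P(θ) = 1 / (1 + exp(−a(θ − b)))
P_A = 0.3824
P_B = 0.0917
P_A − P_B = 0.2907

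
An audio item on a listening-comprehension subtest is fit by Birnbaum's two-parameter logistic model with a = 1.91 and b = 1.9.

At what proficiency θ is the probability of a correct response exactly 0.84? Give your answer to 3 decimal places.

P(θ) = 1 / (1 + exp(−a(θ − b)))
logit = ln(0.8400/0.1600) = 1.6582
θ = b + logit/(a) = 1.9 + 1.6582/1.9100 = 2.7682

2.768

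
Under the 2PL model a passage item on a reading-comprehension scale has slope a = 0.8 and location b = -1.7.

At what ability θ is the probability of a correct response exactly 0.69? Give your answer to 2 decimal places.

P(θ) = 1 / (1 + exp(−a(θ − b)))
logit = ln(0.6900/0.3100) = 0.8001
θ = b + logit/(a) = -1.7 + 0.8001/0.8000 = -0.6999

-0.70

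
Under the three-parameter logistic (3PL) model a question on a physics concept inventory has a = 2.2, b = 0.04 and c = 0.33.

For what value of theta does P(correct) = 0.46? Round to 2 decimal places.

P(theta) = c + (1 − c) · 1 / (1 + exp(−a(theta − b)))
Remove guessing floor: (0.46 − 0.33)/(1 − 0.33) = 0.1940
logit = ln(0.1940/0.8060) = -1.4240
theta = b + logit/(a) = 0.04 + (-1.4240)/2.2000 = -0.6073

-0.61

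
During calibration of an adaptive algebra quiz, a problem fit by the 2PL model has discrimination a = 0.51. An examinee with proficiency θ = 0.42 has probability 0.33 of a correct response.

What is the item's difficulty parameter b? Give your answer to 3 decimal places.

P(θ) = 1 / (1 + exp(−a(θ − b)))
logit(0.33) = ln(0.33/0.67) = -0.7082
b = θ − logit/(a) = 0.42 − (-0.7082)/0.5100 = 1.8086

1.809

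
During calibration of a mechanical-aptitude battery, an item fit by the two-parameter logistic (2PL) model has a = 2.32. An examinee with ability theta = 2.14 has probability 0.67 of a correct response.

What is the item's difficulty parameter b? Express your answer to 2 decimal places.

P(theta) = 1 / (1 + exp(−a(theta − b)))
logit(0.67) = ln(0.67/0.33) = 0.7082
b = theta − logit/(a) = 2.14 − 0.7082/2.3200 = 1.8347

1.83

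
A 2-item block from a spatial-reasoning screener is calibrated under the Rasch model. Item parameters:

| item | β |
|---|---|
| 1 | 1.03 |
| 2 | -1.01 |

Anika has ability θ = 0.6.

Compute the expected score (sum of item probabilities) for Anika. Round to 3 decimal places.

P(θ) = 1 / (1 + exp(−(θ − β)))
P_1 = 1/(1+e^{0.4300}) = 0.3941
P_2 = 1/(1+e^{-1.6100}) = 0.8334
E[score] = 0.3941 + 0.8334 = 1.2275

1.228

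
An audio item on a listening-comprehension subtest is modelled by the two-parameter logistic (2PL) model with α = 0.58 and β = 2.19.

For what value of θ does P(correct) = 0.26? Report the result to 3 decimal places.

P(θ) = 1 / (1 + exp(−α(θ − β)))
logit = ln(0.2600/0.7400) = -1.0460
θ = β + logit/(α) = 2.19 + (-1.0460)/0.5800 = 0.3866

0.387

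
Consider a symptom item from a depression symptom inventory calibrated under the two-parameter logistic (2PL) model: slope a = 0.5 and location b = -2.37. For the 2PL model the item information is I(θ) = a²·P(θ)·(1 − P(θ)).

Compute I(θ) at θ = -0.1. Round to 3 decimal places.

0.046

P = 1/(1+e^{-1.1350}) = 0.7568
P(1−P) = 0.7568 × 0.2432 = 0.1841
I = a² × P(1−P) = 0.5² × 0.1841 = 0.04602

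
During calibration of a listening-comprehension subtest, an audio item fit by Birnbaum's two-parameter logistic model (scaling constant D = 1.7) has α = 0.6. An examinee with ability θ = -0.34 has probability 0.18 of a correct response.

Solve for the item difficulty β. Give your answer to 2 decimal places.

P(θ) = 1 / (1 + exp(−D·α(θ − β)))
logit(0.18) = ln(0.18/0.82) = -1.5163
β = θ − logit/(1.7·α) = -0.34 − (-1.5163)/1.0200 = 1.1466

1.15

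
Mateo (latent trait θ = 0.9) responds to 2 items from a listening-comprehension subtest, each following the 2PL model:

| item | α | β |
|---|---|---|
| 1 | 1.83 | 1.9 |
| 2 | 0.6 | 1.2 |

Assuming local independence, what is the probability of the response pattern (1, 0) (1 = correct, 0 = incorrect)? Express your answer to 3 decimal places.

P(θ) = 1 / (1 + exp(−α(θ − β)))
P_1 = 1/(1+e^{1.8300}) = 0.1382
P_2 = 1/(1+e^{0.1800}) = 0.4551
L = P_1 × (1−P_2) = 0.1382 × 0.5449 = 0.07532

0.075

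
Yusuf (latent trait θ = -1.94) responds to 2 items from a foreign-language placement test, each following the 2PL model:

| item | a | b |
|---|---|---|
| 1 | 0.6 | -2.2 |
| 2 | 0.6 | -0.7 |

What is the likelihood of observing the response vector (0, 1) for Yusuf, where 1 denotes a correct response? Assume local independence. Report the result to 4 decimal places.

0.1485

P(θ) = 1 / (1 + exp(−a(θ − b)))
P_1 = 1/(1+e^{-0.1560}) = 0.5389
P_2 = 1/(1+e^{0.7440}) = 0.3221
L = (1−P_1) × P_2 = 0.4611 × 0.3221 = 0.14853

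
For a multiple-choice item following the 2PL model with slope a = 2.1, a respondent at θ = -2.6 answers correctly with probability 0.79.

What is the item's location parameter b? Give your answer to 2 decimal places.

P(θ) = 1 / (1 + exp(−a(θ − b)))
logit(0.79) = ln(0.79/0.21) = 1.3249
b = θ − logit/(a) = -2.6 − 1.3249/2.1000 = -3.2309

-3.23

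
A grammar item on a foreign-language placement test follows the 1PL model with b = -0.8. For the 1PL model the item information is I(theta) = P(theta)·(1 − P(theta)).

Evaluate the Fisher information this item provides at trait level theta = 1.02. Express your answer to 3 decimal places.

P = 1/(1+e^{-1.8200}) = 0.8606
P(1−P) = 0.8606 × 0.1394 = 0.1200
I = P(1−P) = 0.11999

0.120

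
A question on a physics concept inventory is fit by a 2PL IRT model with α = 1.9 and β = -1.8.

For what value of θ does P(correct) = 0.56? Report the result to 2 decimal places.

P(θ) = 1 / (1 + exp(−α(θ − β)))
logit = ln(0.5600/0.4400) = 0.2412
θ = β + logit/(α) = -1.8 + 0.2412/1.9000 = -1.6731

-1.67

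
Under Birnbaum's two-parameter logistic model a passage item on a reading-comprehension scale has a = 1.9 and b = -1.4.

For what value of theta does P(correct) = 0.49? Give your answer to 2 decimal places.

P(theta) = 1 / (1 + exp(−a(theta − b)))
logit = ln(0.4900/0.5100) = -0.0400
theta = b + logit/(a) = -1.4 + (-0.0400)/1.9000 = -1.4211

-1.42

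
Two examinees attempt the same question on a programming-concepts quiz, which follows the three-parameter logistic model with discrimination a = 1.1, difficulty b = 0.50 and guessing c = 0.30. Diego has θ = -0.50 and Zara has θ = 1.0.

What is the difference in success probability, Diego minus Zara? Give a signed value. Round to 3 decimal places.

P(θ) = c + (1 − c) · 1 / (1 + exp(−a(θ − b)))
P(Diego) = 0.4748  [exponent -1.1000]
P(Zara) = 0.7439  [exponent 0.5500]
Difference = 0.4748 − 0.7439 = -0.2691

-0.269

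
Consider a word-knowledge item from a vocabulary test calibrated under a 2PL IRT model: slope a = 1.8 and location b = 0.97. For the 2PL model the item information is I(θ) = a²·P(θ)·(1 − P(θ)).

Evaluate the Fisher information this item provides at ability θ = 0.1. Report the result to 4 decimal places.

P = 1/(1+e^{1.5660}) = 0.1728
P(1−P) = 0.1728 × 0.8272 = 0.1429
I = a² × P(1−P) = 1.8² × 0.1429 = 0.46310

0.4631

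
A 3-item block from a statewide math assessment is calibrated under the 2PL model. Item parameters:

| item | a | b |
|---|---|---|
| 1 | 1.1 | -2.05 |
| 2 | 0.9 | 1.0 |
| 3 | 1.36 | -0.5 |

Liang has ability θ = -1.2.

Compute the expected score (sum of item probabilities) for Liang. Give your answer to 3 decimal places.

1.118

P(θ) = 1 / (1 + exp(−a(θ − b)))
P_1 = 1/(1+e^{-0.9350}) = 0.7181
P_2 = 1/(1+e^{1.9800}) = 0.1213
P_3 = 1/(1+e^{0.9520}) = 0.2785
E[score] = 0.7181 + 0.1213 + 0.2785 = 1.1179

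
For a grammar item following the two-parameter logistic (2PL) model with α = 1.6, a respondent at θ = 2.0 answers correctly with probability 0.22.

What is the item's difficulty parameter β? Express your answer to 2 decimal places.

2.79

P(θ) = 1 / (1 + exp(−α(θ − β)))
logit(0.22) = ln(0.22/0.78) = -1.2657
β = θ − logit/(α) = 2.0 − (-1.2657)/1.6000 = 2.7910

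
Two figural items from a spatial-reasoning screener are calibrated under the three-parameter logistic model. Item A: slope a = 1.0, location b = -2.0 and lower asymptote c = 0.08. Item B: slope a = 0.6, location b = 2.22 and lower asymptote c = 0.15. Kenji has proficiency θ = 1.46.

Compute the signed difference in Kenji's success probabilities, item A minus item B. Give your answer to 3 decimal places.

0.492

P(θ) = c + (1 − c) · 1 / (1 + exp(−a(θ − b)))
P_A = 0.9720
P_B = 0.4797
P_A − P_B = 0.4922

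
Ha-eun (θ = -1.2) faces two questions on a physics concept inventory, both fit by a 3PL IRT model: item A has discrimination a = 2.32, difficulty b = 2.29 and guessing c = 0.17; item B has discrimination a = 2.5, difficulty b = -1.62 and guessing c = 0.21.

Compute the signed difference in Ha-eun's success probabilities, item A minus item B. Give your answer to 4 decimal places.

P(θ) = c + (1 − c) · 1 / (1 + exp(−a(θ − b)))
P_A = 0.1703
P_B = 0.7952
P_A − P_B = -0.6250

-0.6250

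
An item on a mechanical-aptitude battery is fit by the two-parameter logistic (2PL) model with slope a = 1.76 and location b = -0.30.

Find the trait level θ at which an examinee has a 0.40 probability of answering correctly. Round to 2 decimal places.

P(θ) = 1 / (1 + exp(−a(θ − b)))
logit = ln(0.4000/0.6000) = -0.4055
θ = b + logit/(a) = -0.30 + (-0.4055)/1.7600 = -0.5304

-0.53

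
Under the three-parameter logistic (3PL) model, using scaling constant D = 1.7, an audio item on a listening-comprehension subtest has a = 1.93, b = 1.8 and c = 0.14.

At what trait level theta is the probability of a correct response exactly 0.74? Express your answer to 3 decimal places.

2.055

P(theta) = c + (1 − c) · 1 / (1 + exp(−D·a(theta − b)))
Remove guessing floor: (0.74 − 0.14)/(1 − 0.14) = 0.6977
logit = ln(0.6977/0.3023) = 0.8362
theta = b + logit/(1.7·a) = 1.8 + 0.8362/3.2810 = 2.0549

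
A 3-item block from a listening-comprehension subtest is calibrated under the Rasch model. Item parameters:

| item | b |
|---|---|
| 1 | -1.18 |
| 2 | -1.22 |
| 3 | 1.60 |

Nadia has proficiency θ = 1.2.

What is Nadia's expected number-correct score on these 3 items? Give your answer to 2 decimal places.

2.23

P(θ) = 1 / (1 + exp(−(θ − b)))
P_1 = 1/(1+e^{-2.3800}) = 0.9153
P_2 = 1/(1+e^{-2.4200}) = 0.9183
P_3 = 1/(1+e^{0.4000}) = 0.4013
E[score] = 0.9153 + 0.9183 + 0.4013 = 2.2349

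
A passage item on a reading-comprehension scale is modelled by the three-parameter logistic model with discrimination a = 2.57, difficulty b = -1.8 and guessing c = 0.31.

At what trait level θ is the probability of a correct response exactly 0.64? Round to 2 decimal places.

-1.83

P(θ) = c + (1 − c) · 1 / (1 + exp(−a(θ − b)))
Remove guessing floor: (0.64 − 0.31)/(1 − 0.31) = 0.4783
logit = ln(0.4783/0.5217) = -0.0870
θ = b + logit/(a) = -1.8 + (-0.0870)/2.5700 = -1.8339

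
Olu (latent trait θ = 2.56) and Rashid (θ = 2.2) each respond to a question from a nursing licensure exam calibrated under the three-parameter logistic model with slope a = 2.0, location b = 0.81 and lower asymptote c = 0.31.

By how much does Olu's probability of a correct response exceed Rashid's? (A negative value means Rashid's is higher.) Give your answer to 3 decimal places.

0.020

P(θ) = c + (1 − c) · 1 / (1 + exp(−a(θ − b)))
P(Olu) = 0.9798  [exponent 3.5000]
P(Rashid) = 0.9597  [exponent 2.7800]
Difference = 0.9798 − 0.9597 = 0.0201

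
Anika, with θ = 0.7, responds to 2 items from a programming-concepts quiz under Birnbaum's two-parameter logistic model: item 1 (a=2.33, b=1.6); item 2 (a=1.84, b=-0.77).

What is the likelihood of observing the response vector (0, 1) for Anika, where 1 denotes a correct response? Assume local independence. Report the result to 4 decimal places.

P(θ) = 1 / (1 + exp(−a(θ − b)))
P_1 = 1/(1+e^{2.0970}) = 0.1094
P_2 = 1/(1+e^{-2.7048}) = 0.9373
L = (1−P_1) × P_2 = 0.8906 × 0.9373 = 0.83478

0.8348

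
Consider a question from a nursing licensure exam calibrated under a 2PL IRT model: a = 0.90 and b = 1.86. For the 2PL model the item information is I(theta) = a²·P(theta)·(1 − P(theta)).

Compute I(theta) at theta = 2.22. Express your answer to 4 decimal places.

0.1973

P = 1/(1+e^{-0.3240}) = 0.5803
P(1−P) = 0.5803 × 0.4197 = 0.2436
I = a² × P(1−P) = 0.90² × 0.2436 = 0.19728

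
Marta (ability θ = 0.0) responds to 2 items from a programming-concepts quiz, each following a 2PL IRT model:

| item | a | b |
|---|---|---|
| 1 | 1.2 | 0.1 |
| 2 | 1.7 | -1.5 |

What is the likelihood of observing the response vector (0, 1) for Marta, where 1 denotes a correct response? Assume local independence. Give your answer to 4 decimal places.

P(θ) = 1 / (1 + exp(−a(θ − b)))
P_1 = 1/(1+e^{0.1200}) = 0.4700
P_2 = 1/(1+e^{-2.5500}) = 0.9276
L = (1−P_1) × P_2 = 0.5300 × 0.9276 = 0.49158

0.4916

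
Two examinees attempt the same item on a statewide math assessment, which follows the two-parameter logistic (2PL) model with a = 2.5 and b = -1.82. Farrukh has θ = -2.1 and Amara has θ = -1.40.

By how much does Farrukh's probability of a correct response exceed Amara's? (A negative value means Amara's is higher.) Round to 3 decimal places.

P(θ) = 1 / (1 + exp(−a(θ − b)))
P(Farrukh) = 0.3318  [exponent -0.7000]
P(Amara) = 0.7408  [exponent 1.0500]
Difference = 0.3318 − 0.7408 = -0.4090

-0.409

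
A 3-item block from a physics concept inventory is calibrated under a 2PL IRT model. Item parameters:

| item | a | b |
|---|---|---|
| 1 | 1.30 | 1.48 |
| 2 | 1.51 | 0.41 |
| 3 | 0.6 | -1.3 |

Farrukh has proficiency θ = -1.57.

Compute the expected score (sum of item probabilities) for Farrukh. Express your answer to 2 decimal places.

P(θ) = 1 / (1 + exp(−a(θ − b)))
P_1 = 1/(1+e^{3.9650}) = 0.0186
P_2 = 1/(1+e^{2.9898}) = 0.0479
P_3 = 1/(1+e^{0.1620}) = 0.4596
E[score] = 0.0186 + 0.0479 + 0.4596 = 0.5261

0.53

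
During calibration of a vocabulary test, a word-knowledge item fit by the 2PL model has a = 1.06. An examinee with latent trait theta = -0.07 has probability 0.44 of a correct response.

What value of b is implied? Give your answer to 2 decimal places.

P(theta) = 1 / (1 + exp(−a(theta − b)))
logit(0.44) = ln(0.44/0.56) = -0.2412
b = theta − logit/(a) = -0.07 − (-0.2412)/1.0600 = 0.1575

0.16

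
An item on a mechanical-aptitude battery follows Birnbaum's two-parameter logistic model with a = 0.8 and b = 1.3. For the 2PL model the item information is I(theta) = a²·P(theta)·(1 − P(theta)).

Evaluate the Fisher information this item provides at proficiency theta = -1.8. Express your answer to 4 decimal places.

P = 1/(1+e^{2.4800}) = 0.0773
P(1−P) = 0.0773 × 0.9227 = 0.0713
I = a² × P(1−P) = 0.8² × 0.0713 = 0.04563

0.0456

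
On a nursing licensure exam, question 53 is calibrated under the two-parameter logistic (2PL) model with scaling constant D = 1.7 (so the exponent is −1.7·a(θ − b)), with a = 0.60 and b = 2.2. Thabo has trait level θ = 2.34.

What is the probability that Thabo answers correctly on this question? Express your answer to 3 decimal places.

0.536

P(θ) = 1 / (1 + exp(−D·a(θ − b)))
Exponent: 1.7 × 0.60 × (2.34 − 2.2) = 0.1428
1/(1 + e^{-0.1428}) = 0.5356
P = 0.5356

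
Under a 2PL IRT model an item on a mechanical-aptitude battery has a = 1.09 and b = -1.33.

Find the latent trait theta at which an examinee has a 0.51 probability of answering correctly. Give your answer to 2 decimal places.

-1.29

P(theta) = 1 / (1 + exp(−a(theta − b)))
logit = ln(0.5100/0.4900) = 0.0400
theta = b + logit/(a) = -1.33 + 0.0400/1.0900 = -1.2933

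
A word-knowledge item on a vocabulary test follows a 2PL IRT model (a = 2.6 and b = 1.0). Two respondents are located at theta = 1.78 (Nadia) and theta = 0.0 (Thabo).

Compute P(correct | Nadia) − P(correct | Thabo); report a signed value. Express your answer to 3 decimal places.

P(theta) = 1 / (1 + exp(−a(theta − b)))
P(Nadia) = 0.8837  [exponent 2.0280]
P(Thabo) = 0.0691  [exponent -2.6000]
Difference = 0.8837 − 0.0691 = 0.8146

0.815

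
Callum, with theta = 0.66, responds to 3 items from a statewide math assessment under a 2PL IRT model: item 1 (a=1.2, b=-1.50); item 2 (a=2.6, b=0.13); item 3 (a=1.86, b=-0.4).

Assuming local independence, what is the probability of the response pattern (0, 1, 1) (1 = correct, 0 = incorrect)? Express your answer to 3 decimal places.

P(theta) = 1 / (1 + exp(−a(theta − b)))
P_1 = 1/(1+e^{-2.5920}) = 0.9303
P_2 = 1/(1+e^{-1.3780}) = 0.7987
P_3 = 1/(1+e^{-1.9716}) = 0.8778
L = (1−P_1) × P_2 × P_3 = 0.0697 × 0.7987 × 0.8778 = 0.04883

0.049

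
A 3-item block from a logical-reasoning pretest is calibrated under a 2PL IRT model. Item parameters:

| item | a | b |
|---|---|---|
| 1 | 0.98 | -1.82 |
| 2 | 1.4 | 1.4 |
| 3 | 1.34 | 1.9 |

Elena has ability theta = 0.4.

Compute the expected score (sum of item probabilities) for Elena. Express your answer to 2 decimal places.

1.21

P(theta) = 1 / (1 + exp(−a(theta − b)))
P_1 = 1/(1+e^{-2.1756}) = 0.8980
P_2 = 1/(1+e^{1.4000}) = 0.1978
P_3 = 1/(1+e^{2.0100}) = 0.1182
E[score] = 0.8980 + 0.1978 + 0.1182 = 1.2140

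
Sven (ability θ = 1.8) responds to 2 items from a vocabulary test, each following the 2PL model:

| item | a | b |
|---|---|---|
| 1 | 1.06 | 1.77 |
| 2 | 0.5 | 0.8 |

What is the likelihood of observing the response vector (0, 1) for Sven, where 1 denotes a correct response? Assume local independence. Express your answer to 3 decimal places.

0.306

P(θ) = 1 / (1 + exp(−a(θ − b)))
P_1 = 1/(1+e^{-0.0318}) = 0.5079
P_2 = 1/(1+e^{-0.5000}) = 0.6225
L = (1−P_1) × P_2 = 0.4921 × 0.6225 = 0.30628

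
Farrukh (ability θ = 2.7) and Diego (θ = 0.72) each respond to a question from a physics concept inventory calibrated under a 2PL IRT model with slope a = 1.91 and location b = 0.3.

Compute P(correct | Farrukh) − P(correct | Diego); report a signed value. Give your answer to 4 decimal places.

0.2994

P(θ) = 1 / (1 + exp(−a(θ − b)))
P(Farrukh) = 0.9899  [exponent 4.5840]
P(Diego) = 0.6904  [exponent 0.8022]
Difference = 0.9899 − 0.6904 = 0.2994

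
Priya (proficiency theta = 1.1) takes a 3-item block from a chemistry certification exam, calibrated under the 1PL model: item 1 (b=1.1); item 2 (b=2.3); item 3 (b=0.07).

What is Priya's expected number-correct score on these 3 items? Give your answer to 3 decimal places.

1.468

P(theta) = 1 / (1 + exp(−(theta − b)))
P_1 = 1/(1+e^{0.0000}) = 0.5000
P_2 = 1/(1+e^{1.2000}) = 0.2315
P_3 = 1/(1+e^{-1.0300}) = 0.7369
E[score] = 0.5000 + 0.2315 + 0.7369 = 1.4684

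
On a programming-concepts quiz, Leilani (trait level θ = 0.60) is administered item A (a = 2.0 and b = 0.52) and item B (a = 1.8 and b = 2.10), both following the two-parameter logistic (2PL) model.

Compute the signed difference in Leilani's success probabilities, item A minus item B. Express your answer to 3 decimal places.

0.477

P(θ) = 1 / (1 + exp(−a(θ − b)))
P_A = 0.5399
P_B = 0.0630
P_A − P_B = 0.4769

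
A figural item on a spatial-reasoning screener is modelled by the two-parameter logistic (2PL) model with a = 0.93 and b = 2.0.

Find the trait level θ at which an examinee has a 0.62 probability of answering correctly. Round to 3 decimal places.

2.526

P(θ) = 1 / (1 + exp(−a(θ − b)))
logit = ln(0.6200/0.3800) = 0.4895
θ = b + logit/(a) = 2.0 + 0.4895/0.9300 = 2.5264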